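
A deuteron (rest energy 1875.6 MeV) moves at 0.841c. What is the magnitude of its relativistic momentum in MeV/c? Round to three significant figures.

γ = 1/√(1 − β²) = 1/√(1 − 0.707281) = 1/√0.292719 = 1/0.541035 = 1.8483.
Momentum: p = γβ·mc = 1.8483 × 0.841 × 1875.6 MeV/c = 2920 MeV/c.

2920 MeV/c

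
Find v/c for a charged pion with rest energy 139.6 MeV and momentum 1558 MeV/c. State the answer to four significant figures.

pc/(mc²) = 1558/139.6 = 11.16 = βγ = β/√(1−β²).
So β² = x²/(1 + x²) with x = 11.16: x² = 124.546, β² = 124.546/125.546 = 0.992035, β = 0.9960.

0.9960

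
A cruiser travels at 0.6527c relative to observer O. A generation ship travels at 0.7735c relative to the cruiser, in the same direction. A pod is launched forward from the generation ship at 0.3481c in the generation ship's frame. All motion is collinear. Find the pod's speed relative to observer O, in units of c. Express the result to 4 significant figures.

First combine the pod and generation ship (S''→S'): u₁ = (0.3481 + 0.7735)/(1 + 0.3481×0.7735) = 1.1216/1.26925535 = 0.88367.
Then combine with the cruiser (S'→S): u = (0.88367 + 0.6527)/(1 + 0.88367×0.6527) = 1.53637/1.576771409 = 0.97438.

0.9744c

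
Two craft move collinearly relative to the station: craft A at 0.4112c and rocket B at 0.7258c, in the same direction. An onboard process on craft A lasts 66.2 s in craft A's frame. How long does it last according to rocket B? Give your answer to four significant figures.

Speed of craft A in rocket B's frame: u = (v_A − v_B)/(1 − v_A v_B/c²) = (0.4112 − 0.7258)/(1 − 0.4112×0.7258) = −0.3146/0.70155104 = −0.44843; |u| = 0.44843c.
At |u| = 0.44843c, γ = (1 − 0.201089)^(−1/2) = 1.1188.
Craft A's interval is proper; time dilation gives Δt_B = γΔτ = 1.1188 × 66.2 s = 74.06 s.

74.06 s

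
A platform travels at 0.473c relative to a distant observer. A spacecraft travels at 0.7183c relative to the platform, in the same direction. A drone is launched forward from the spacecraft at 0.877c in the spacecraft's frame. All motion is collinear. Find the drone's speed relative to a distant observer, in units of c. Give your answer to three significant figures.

0.992c

First combine the drone and spacecraft (S''→S'): u₁ = (0.877 + 0.7183)/(1 + 0.877×0.7183) = 1.5953/1.6299491 = 0.97874.
Then combine with the platform (S'→S): u = (0.97874 + 0.473)/(1 + 0.97874×0.473) = 1.45174/1.46294402 = 0.99234.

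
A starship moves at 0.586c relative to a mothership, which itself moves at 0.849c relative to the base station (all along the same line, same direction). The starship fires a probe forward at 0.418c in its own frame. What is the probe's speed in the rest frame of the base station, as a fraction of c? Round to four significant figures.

First combine the probe and starship (S''→S'): u₁ = (0.418 + 0.586)/(1 + 0.418×0.586) = 1.004/1.244948 = 0.80646.
Then combine with the mothership (S'→S): u = (0.80646 + 0.849)/(1 + 0.80646×0.849) = 1.65546/1.68468454 = 0.98265.

0.9827c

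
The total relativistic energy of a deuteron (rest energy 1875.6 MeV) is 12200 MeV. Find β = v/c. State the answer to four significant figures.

0.9881

γ = E/(mc²) = 12200/1875.6 = 6.5046.
β = √(1 − 1/γ²) = √(1 − 0.0236352) = √0.9763648 = 0.9881.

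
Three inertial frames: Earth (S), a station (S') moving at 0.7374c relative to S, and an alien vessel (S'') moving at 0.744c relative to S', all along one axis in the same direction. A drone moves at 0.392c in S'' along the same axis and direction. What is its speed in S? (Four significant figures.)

0.9808c

Compose velocities in two stages. Stage 1 (into S'): u₁ = (0.392+0.744)/(1+0.392×0.744) = 0.8795.
Stage 2 (into S): u = (0.8795+0.7374)/(1+0.8795×0.7374) = 0.98081, so the speed is 0.9808c.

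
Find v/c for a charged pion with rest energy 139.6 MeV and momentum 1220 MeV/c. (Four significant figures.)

pc/(mc²) = 1220/139.6 = 8.7393 = βγ = β/√(1−β²).
So β² = x²/(1 + x²) with x = 8.7393: x² = 76.3754, β² = 76.3754/77.3754 = 0.987076, β = 0.9935.

0.9935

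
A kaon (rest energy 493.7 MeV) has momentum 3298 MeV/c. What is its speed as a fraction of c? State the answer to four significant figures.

0.9890c

βγ = pc/(mc²) = 3298/493.7 = 6.6802.
Since γ² = 1 + (βγ)² = 45.6251, γ = √45.6251 = 6.75464, and β = (βγ)/γ = 6.6802/6.75464 = 0.9890.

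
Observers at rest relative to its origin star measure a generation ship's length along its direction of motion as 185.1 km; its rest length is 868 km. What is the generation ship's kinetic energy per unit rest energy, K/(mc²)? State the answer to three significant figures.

3.69

From L = L₀/γ: γ = 868/185.1 = 4.68936.
Since K = (γ−1)mc², K/(mc²) = 4.68936 − 1 = 3.69.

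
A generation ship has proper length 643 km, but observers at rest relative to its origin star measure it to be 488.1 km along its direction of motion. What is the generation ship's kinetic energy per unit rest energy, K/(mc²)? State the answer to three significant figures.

γ = L₀/L = 643/488.1 = 1.31735.
Since K = (γ−1)mc², K/(mc²) = 1.31735 − 1 = 0.317.

0.317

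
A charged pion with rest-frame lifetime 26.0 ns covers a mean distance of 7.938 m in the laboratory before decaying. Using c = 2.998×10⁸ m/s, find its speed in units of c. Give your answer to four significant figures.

d = βγcτ ⇒ βγ = d/(cτ) = 7.938 m / (7.7948 m) = 1.0184.
β = (βγ)/√(1+(βγ)²) = 1.0184/√2.03714 = 0.7135.

0.7135c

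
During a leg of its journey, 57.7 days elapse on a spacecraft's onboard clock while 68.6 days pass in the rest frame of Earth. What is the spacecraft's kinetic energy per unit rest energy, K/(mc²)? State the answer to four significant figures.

0.1889

γ = Δt/Δτ = 68.6/57.7 = 1.18891.
Since K = (γ−1)mc², K/(mc²) = 1.18891 − 1 = 0.1889.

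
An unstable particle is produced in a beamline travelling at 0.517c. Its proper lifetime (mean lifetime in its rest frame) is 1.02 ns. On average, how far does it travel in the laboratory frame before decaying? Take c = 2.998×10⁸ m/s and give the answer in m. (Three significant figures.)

Lorentz factor: γ = (1 − 0.267289)^(−1/2) = 1.1682.
Lab-frame lifetime: Δt = γτ = 1.1682 × 1.02 ns = 1.1916 ns.
Distance: d = vΔt = 0.517 × 2.998×10⁸ m/s × 1.1916×10^-9 s = 0.185 m.

0.185 m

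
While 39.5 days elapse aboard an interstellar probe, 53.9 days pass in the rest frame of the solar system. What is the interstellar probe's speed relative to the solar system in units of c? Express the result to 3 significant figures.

γ = Δt/Δτ = 53.9/39.5 = 1.3646.
β = √(1 − 1/γ²) = √(1 − 0.537019) = √0.462981 = 0.680.

0.680c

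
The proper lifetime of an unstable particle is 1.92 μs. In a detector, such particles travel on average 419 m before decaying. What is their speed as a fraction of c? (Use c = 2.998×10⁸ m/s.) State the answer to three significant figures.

0.589c

Let x = d/(cτ) = 419.0 m / (2.998×10⁸ m/s × 1.920×10^-6 s) = 0.72792. Since d = βγcτ, x = βγ = β/√(1−β²).
Solving: β² = x²/(1+x²) = 0.529868/1.529868 = 0.346349, so β = 0.589.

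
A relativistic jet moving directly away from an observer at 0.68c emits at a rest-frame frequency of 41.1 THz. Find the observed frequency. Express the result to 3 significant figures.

Relativistic Doppler (source moving away): f_obs = f_src · √((1−β)/(1+β)).
With β = 0.68: factor = √(0.32/1.68) = 0.43644.
f_obs = 41.1 × 0.43644 = 17.9 THz.

17.9 THz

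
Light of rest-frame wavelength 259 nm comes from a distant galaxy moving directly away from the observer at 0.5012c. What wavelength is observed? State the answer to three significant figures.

449 nm

Relativistic Doppler for wavelength: λ_obs = λ_src · √((1+β)/(1−β)).
With β = 0.5012: factor = √(1.5012/0.4988) = 1.7348.
λ_obs = 259 × 1.7348 = 449 nm.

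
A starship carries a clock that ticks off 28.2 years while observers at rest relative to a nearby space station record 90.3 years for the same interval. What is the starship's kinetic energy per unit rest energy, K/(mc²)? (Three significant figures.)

The time-dilation ratio gives γ = 90.3/28.2 = 3.20213.
Since K = (γ−1)mc², K/(mc²) = 3.20213 − 1 = 2.20.

2.20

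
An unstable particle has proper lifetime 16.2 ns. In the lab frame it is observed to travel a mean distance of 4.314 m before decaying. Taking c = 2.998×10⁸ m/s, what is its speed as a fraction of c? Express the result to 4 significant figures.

d = βγcτ ⇒ βγ = d/(cτ) = 4.314 m / (4.85676 m) = 0.88825.
β = (βγ)/√(1+(βγ)²) = 0.88825/√1.788988 = 0.6641.

0.6641c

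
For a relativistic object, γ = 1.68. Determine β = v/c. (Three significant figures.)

β = √(1 − 1/γ²) = √(1 − 1/2.8224) = √0.645692 = 0.804.

0.804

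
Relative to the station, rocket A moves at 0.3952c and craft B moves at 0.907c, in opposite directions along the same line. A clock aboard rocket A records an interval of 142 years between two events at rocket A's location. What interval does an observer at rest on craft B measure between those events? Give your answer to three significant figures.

499 years

Speed of rocket A in craft B's frame: u = (v_A + v_B)/(1 + v_A v_B/c²) = (0.3952 + 0.907)/(1 + 0.3952×0.907) = 1.3022/1.3584464 = 0.9586; |u| = 0.9586c.
At |u| = 0.9586c, γ = (1 − 0.918914)^(−1/2) = 3.5118.
The clock on rocket A records proper time, so craft B measures Δt = γΔτ = 3.5118 × 142 = 499 years.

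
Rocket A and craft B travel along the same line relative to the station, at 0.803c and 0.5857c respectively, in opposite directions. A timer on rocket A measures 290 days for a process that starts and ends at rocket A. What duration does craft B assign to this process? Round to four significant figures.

882.7 days

Transform rocket A's velocity into craft B's frame: (0.803 + 0.5857)/(1 + 0.803·0.5857) = 1.3887/1.4703171, so the relative speed is 0.94449c.
γ for this relative speed: γ = 1/√(1 − 0.892061) = 3.0438.
Rocket A's interval is proper; time dilation gives Δt_B = γΔτ = 3.0438 × 290 days = 882.7 days.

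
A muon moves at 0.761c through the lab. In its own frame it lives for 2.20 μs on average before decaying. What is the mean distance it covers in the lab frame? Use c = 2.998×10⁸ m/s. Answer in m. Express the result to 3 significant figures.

774 m

Lorentz factor: γ = (1 − 0.579121)^(−1/2) = 1.5414.
Lab-frame lifetime: Δt = γτ = 1.5414 × 2.20 μs = 3.3911 μs.
Distance: d = vΔt = 0.761 × 2.998×10⁸ m/s × 3.3911×10^-6 s = 774 m.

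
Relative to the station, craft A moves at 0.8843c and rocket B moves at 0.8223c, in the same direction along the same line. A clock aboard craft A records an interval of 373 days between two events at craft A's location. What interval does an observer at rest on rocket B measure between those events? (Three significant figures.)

The velocity of craft A relative to rocket B is (0.8843 − 0.8223)c / (1 − 0.8843×0.8223) = 0.22724c; relative speed 0.22724c.
γ for this relative speed: γ = 1/√(1 − 0.051638) = 1.0269.
The clock on craft A records proper time, so rocket B measures Δt = γΔτ = 1.0269 × 373 = 383 days.

383 days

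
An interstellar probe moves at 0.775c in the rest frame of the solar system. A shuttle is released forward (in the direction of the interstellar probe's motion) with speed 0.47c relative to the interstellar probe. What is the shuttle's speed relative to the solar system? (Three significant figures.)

Relativistic velocity addition: u = (u' + v)/(1 + u'v/c²), with u' = 0.47c and v = 0.775c.
Numerator: 0.47 + 0.775 = 1.245. Denominator: 1 + (0.47)(0.775) = 1.36425.
u = 1.245/1.36425 = 0.91259, so the speed is 0.913c.

0.913c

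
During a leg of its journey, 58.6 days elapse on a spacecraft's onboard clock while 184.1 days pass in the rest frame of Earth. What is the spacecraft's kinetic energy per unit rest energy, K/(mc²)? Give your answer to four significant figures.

From Δt = γΔτ: γ = 184.1/58.6 = 3.14164.
Since K = (γ−1)mc², K/(mc²) = 3.14164 − 1 = 2.142.

2.142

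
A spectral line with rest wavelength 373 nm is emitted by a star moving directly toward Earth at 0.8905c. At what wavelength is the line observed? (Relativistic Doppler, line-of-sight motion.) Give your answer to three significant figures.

89.8 nm

Relativistic Doppler for wavelength: λ_obs = λ_src · √((1−β)/(1+β)).
With β = 0.8905: factor = √(0.1095/1.8905) = 0.24067.
λ_obs = 373 × 0.24067 = 89.8 nm.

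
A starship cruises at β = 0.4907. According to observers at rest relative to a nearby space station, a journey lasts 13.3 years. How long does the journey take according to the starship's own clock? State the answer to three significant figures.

11.6 years

With β = 0.4907, γ = 1/√(1 − 0.4907²) = 1/√0.75921351 = 1.1477.
The moving clock records proper time: Δτ = Δt/γ = 13.3/1.1477 = 11.6 years.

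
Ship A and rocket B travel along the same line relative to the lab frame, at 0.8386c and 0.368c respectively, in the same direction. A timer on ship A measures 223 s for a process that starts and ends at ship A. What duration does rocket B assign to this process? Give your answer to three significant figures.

304 s

Speed of ship A in rocket B's frame: u = (v_A − v_B)/(1 − v_A v_B/c²) = (0.8386 − 0.368)/(1 − 0.8386×0.368) = 0.4706/0.6913952 = 0.68065; |u| = 0.68065c.
At |u| = 0.68065c, γ = (1 − 0.463284)^(−1/2) = 1.365.
The clock on ship A records proper time, so rocket B measures Δt = γΔτ = 1.365 × 223 = 304 s.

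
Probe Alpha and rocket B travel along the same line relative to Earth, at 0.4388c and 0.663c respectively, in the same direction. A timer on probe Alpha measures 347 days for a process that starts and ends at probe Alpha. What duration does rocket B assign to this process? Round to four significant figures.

Transform probe Alpha's velocity into rocket B's frame: (0.4388 − 0.663)/(1 − 0.4388·0.663) = −0.2242/0.7090756, so the relative speed is 0.31619c.
At |u| = 0.31619c, γ = (1 − 0.0999761)^(−1/2) = 1.0541.
Probe Alpha's interval is proper; time dilation gives Δt_B = γΔτ = 1.0541 × 347 days = 365.8 days.

365.8 days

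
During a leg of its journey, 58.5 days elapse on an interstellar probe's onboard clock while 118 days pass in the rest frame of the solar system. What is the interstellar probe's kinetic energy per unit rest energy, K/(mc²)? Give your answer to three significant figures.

From Δt = γΔτ: γ = 118/58.5 = 2.01709.
Since K = (γ−1)mc², K/(mc²) = 2.01709 − 1 = 1.02.

1.02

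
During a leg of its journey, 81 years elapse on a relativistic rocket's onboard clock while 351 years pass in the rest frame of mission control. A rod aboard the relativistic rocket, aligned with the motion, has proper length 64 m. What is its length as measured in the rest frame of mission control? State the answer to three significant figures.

The time-dilation ratio gives γ = 351/81 = 4.33333.
L = L₀/γ = 64/4.33333 = 14.8 m.

14.8 m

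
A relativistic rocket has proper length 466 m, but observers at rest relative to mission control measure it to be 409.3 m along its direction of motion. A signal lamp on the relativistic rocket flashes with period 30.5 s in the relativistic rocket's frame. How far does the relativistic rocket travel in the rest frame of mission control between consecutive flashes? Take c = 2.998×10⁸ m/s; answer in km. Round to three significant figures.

From L = L₀/γ: γ = 466/409.3 = 1.13853.
β = √(1 − 1/γ²) = 0.47806. Lab-frame period = γτ = 1.13853×30.5 s = 34.725 s. Distance = βc × γτ = 0.47806 × 2.998×10⁸ m/s × 34.725 s = 4.9769×10^9 m = 4.98×10^6 km.

4.98×10^6 km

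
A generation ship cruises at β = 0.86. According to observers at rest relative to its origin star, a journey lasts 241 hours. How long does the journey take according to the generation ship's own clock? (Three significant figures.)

β² = 0.7396, so γ = 1/√0.2604 = 1.9597.
The moving clock records proper time: Δτ = Δt/γ = 241/1.9597 = 123 hours.

123 hours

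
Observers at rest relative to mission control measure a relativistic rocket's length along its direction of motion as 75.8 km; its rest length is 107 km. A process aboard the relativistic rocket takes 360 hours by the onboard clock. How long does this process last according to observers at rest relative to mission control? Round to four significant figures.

Length contraction gives γ = L₀/L = 107/75.8 = 1.41161.
The same γ dilates the second interval: 1.41161 × 360 hours = 508.2 hours.

508.2 hours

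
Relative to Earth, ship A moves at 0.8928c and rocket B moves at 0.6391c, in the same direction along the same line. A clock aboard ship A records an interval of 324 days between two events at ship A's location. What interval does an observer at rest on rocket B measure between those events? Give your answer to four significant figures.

Transform ship A's velocity into rocket B's frame: (0.8928 − 0.6391)/(1 − 0.8928·0.6391) = 0.2537/0.42941152, so the relative speed is 0.59081c.
At |u| = 0.59081c, γ = (1 − 0.349056)^(−1/2) = 1.2394.
Ship A's interval is proper; time dilation gives Δt_B = γΔτ = 1.2394 × 324 days = 401.6 days.

401.6 days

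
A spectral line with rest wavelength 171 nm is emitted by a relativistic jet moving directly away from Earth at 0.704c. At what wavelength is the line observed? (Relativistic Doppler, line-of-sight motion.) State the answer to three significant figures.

Relativistic Doppler for wavelength: λ_obs = λ_src · √((1+β)/(1−β)).
With β = 0.704: factor = √(1.704/0.296) = 2.3993.
λ_obs = 171 × 2.3993 = 410 nm.

410 nm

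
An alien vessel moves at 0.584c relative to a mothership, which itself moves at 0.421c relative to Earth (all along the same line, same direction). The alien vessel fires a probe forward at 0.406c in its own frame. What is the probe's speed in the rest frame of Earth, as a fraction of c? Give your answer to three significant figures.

Compose velocities in two stages. Stage 1 (into S'): u₁ = (0.406+0.584)/(1+0.406×0.584) = 0.80026.
Stage 2 (into S): u = (0.80026+0.421)/(1+0.80026×0.421) = 0.91349, so the speed is 0.913c.

0.913c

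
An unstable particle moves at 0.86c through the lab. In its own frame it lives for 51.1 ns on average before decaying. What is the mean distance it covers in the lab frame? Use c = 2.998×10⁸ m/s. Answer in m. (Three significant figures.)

25.8 m

γ = 1/√(1 − β²) = 1/√(1 − 0.7396) = 1/√0.2604 = 1/0.510294 = 1.9597.
Lab-frame lifetime: Δt = γτ = 1.9597 × 51.1 ns = 100.14 ns.
Distance: d = vΔt = 0.86 × 2.998×10⁸ m/s × 1.0014×10^-7 s = 25.8 m.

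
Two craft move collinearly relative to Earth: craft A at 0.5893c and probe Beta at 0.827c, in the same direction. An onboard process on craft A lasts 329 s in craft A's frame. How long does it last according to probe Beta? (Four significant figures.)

371.3 s

Speed of craft A in probe Beta's frame: u = (v_A − v_B)/(1 − v_A v_B/c²) = (0.5893 − 0.827)/(1 − 0.5893×0.827) = −0.2377/0.5126489 = −0.46367; |u| = 0.46367c.
At |u| = 0.46367c, γ = (1 − 0.21499)^(−1/2) = 1.1287.
The clock on craft A records proper time, so probe Beta measures Δt = γΔτ = 1.1287 × 329 = 371.3 s.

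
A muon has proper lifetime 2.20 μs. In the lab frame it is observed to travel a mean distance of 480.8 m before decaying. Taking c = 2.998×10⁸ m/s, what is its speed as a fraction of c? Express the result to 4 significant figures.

0.5891c

Lab distance = (lab lifetime)·v = γτ·βc, so βγ = d/(cτ) = 480.8/(2.998×10⁸ × 2.200×10^-6) = 0.72897.
With βγ = 0.72897: γ² = 1 + (βγ)² = 1.531397, and β = (βγ)/γ = 0.72897/1.2375 = 0.5891.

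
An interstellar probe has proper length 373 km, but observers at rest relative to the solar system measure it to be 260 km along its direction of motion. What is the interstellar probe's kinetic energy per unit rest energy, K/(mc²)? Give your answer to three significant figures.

From L = L₀/γ: γ = 373/260 = 1.43462.
K/(mc²) = γ − 1 = 1.43462 − 1 = 0.435.

0.435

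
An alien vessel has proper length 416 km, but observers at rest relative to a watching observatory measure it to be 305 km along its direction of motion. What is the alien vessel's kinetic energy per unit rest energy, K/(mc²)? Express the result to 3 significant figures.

0.364

From L = L₀/γ: γ = 416/305 = 1.36393.
Since K = (γ−1)mc², K/(mc²) = 1.36393 − 1 = 0.364.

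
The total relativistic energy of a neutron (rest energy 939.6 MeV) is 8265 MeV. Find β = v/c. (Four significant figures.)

0.9935

γ = E/(mc²) = 8265/939.6 = 8.7963.
β = √(1 − 1/γ²) = √(1 − 0.0129241) = √0.9870759 = 0.9935.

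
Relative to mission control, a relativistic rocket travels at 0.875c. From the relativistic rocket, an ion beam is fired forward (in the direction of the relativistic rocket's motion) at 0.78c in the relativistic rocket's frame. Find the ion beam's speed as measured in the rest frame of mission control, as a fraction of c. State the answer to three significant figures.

0.984c

In units of c, u = (u' + v)/(1 + u'v) with u' = 0.78 and v = 0.875.
Numerator: 0.78 + 0.875 = 1.655. Denominator: 1 + (0.78)(0.875) = 1.6825.
u = 1.655/1.6825 = 0.98366, so the speed is 0.984c.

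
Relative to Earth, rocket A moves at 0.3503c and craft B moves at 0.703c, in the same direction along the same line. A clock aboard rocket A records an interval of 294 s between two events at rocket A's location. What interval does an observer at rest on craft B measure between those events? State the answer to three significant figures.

333 s

Speed of rocket A in craft B's frame: u = (v_A − v_B)/(1 − v_A v_B/c²) = (0.3503 − 0.703)/(1 − 0.3503×0.703) = −0.3527/0.7537391 = −0.46793; |u| = 0.46793c.
At |u| = 0.46793c, γ = (1 − 0.218958)^(−1/2) = 1.1315.
Rocket A's interval is proper; time dilation gives Δt_B = γΔτ = 1.1315 × 294 s = 333 s.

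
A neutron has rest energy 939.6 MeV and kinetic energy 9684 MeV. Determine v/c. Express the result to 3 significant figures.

γ = 1 + K/(mc²) = 1 + 9684/939.6 = 11.307.
β = √(1 − 1/γ²) = √(1 − 0.00782177) = √0.99217823 = 0.996.

0.996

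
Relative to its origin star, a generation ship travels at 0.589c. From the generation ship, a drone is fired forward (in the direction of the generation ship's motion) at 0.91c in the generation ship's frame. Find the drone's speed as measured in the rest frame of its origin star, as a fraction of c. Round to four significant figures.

In units of c, u = (u' + v)/(1 + u'v) with u' = 0.91 and v = 0.589.
Numerator: 0.91 + 0.589 = 1.499. Denominator: 1 + (0.91)(0.589) = 1.53599.
u = 1.499/1.53599 = 0.97592, so the speed is 0.9759c.

0.9759c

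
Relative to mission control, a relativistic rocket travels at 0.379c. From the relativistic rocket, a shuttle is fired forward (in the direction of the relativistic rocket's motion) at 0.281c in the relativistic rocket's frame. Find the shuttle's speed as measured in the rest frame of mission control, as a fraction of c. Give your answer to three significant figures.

In units of c, u = (u' + v)/(1 + u'v) with u' = 0.281 and v = 0.379.
Numerator: 0.281 + 0.379 = 0.66. Denominator: 1 + (0.281)(0.379) = 1.106499.
u = 0.66/1.106499 = 0.59648, so the speed is 0.596c.

0.596c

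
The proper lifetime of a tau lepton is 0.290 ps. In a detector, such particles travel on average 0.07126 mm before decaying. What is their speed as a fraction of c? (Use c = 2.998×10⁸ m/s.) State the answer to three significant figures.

Lab distance = (lab lifetime)·v = γτ·βc, so βγ = d/(cτ) = 7.126×10^-5/(2.998×10⁸ × 2.900×10^-13) = 0.81963.
With βγ = 0.81963: γ² = 1 + (βγ)² = 1.671793, and β = (βγ)/γ = 0.81963/1.29298 = 0.634.

0.634c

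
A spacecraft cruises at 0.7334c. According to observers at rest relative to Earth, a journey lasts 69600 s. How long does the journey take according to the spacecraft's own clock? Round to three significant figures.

Lorentz factor: γ = (1 − 0.53787556)^(−1/2) = 1.471.
The spacecraft's clock runs slow as seen from Earth, so Δτ = Δt/γ = 69600/1.471 = 47300 s.

47300 s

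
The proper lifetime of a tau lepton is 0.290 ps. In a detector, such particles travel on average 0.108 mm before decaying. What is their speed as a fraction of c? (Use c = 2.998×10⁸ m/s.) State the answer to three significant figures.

0.779c

Let x = d/(cτ) = 1.080×10^-4 m / (2.998×10⁸ m/s × 2.900×10^-13 s) = 1.2422. Since d = βγcτ, x = βγ = β/√(1−β²).
Solving: β² = x²/(1+x²) = 1.54306/2.54306 = 0.606773, so β = 0.779.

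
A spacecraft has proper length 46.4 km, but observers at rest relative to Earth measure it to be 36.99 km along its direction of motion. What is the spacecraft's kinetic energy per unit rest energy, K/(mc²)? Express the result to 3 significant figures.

From L = L₀/γ: γ = 46.4/36.99 = 1.25439.
Since K = (γ−1)mc², K/(mc²) = 1.25439 − 1 = 0.254.

0.254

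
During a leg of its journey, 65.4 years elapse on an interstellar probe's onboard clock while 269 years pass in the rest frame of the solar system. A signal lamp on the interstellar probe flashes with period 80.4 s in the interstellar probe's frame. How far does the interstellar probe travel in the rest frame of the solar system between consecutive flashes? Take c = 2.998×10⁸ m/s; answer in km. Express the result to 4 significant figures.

9.617×10^7 km

The time-dilation ratio gives γ = 269/65.4 = 4.11315.
β = √(1 − 1/γ²) = 0.97. Lab-frame period = γτ = 4.11315×80.4 s = 330.7 s. Distance = βc × γτ = 0.97 × 2.998×10⁸ m/s × 330.7 s = 9.6170×10^10 m = 9.617×10^7 km.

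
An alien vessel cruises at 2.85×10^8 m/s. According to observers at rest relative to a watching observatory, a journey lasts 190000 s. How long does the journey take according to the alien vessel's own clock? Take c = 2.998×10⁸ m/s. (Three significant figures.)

59000 s

β = v/c = (2.85×10^8 m/s)/(2.998×10⁸ m/s) = 0.950634.
β² = 0.903705, so γ = 1/√0.096295 = 3.2225.
The moving clock records proper time: Δτ = Δt/γ = 190000/3.2225 = 59000 s.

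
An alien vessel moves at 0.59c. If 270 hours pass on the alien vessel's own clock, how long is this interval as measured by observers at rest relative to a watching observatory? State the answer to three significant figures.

β² = 0.3481, so γ = 1/√0.6519 = 1.2385.
Time dilation: Δt = γ·Δτ = 1.2385 × 270 = 334 hours.

334 hours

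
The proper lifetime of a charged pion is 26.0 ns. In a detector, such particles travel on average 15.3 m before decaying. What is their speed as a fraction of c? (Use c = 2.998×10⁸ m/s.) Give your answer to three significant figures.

0.891c

Lab distance = (lab lifetime)·v = γτ·βc, so βγ = d/(cτ) = 15.30/(2.998×10⁸ × 2.600×10^-8) = 1.9628.
With βγ = 1.9628: γ² = 1 + (βγ)² = 4.85258, and β = (βγ)/γ = 1.9628/2.20286 = 0.891.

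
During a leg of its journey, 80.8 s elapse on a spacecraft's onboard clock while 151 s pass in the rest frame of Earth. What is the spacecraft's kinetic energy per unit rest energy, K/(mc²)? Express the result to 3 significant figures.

0.869

γ = Δt/Δτ = 151/80.8 = 1.86881.
K/(mc²) = γ − 1 = 1.86881 − 1 = 0.869.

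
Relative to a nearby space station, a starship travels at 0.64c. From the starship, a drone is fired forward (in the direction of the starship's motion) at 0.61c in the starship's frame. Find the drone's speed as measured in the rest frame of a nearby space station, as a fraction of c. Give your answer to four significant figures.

0.8990c

In units of c, u = (u' + v)/(1 + u'v) with u' = 0.61 and v = 0.64.
Numerator: 0.61 + 0.64 = 1.25. Denominator: 1 + (0.61)(0.64) = 1.3904.
u = 1.25/1.3904 = 0.89902, so the speed is 0.8990c.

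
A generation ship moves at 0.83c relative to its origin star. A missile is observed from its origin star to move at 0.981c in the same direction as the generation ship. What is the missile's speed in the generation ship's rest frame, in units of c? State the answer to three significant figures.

0.813c

Transform to the generation ship's frame: u' = (u − v)/(1 − uv/c²).
u' = (0.981 − 0.83)/(1 − 0.981×0.83) = 0.151/0.18577 = 0.81283.
Speed in the generation ship's frame: 0.813c (in the same direction).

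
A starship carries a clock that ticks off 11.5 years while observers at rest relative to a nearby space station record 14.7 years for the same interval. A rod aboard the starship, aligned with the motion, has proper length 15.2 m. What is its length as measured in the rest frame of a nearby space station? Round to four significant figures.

From Δt = γΔτ: γ = 14.7/11.5 = 1.27826.
The rod contracts by the same γ: 15.2 m / 1.27826 = 11.89 m.

11.89 m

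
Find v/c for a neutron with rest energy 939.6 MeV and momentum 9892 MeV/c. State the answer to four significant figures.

0.9955

pc/(mc²) = 9892/939.6 = 10.528 = βγ = β/√(1−β²).
So β² = x²/(1 + x²) with x = 10.528: x² = 110.839, β² = 110.839/111.839 = 0.991059, β = 0.9955.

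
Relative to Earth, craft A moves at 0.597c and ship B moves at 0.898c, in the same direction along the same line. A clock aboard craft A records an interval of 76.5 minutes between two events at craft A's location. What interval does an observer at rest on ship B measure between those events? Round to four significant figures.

100.5 minutes

The velocity of craft A relative to ship B is (0.597 − 0.898)c / (1 − 0.597×0.898) = −0.64886c; relative speed 0.64886c.
At |u| = 0.64886c, γ = (1 − 0.421019)^(−1/2) = 1.3142.
Craft A's interval is proper; time dilation gives Δt_B = γΔτ = 1.3142 × 76.5 minutes = 100.5 minutes.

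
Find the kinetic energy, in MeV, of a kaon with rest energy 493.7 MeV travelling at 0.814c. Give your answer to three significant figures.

With β = 0.814, γ = 1/√(1 − 0.814²) = 1/√0.337404 = 1.72157.
Kinetic energy: K = (γ − 1)mc² = (1.72157 − 1) × 493.7 MeV = 0.72157 × 493.7 = 356 MeV.

356 MeV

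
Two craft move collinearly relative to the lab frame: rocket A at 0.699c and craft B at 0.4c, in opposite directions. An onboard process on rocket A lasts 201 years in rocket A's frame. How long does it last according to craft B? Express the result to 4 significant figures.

392.4 years

Speed of rocket A in craft B's frame: u = (v_A + v_B)/(1 + v_A v_B/c²) = (0.699 + 0.4)/(1 + 0.699×0.4) = 1.099/1.2796 = 0.85886; |u| = 0.85886c.
At |u| = 0.85886c, γ = (1 − 0.73764)^(−1/2) = 1.9523.
Rocket A's interval is proper; time dilation gives Δt_B = γΔτ = 1.9523 × 201 years = 392.4 years.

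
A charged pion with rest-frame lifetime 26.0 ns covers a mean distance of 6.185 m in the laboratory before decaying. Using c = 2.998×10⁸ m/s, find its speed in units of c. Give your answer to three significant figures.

0.622c

Let x = d/(cτ) = 6.185 m / (2.998×10⁸ m/s × 2.600×10^-8 s) = 0.79348. Since d = βγcτ, x = βγ = β/√(1−β²).
Solving: β² = x²/(1+x²) = 0.629611/1.629611 = 0.386357, so β = 0.622.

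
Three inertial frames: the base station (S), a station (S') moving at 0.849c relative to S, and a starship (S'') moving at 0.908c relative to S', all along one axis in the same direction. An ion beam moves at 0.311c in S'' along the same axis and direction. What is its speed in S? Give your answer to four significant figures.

Apply u = (u'+v)/(1+u'v) twice. Ion beam in the station frame: (0.311+0.908)/(1+0.311·0.908) = 1.219/1.282388 = 0.95057c.
That velocity, transformed to the rest frame of the base station: (0.95057+0.849)/(1+0.95057·0.849) = 1.79957/1.80703393 = 0.99587c.

0.9959c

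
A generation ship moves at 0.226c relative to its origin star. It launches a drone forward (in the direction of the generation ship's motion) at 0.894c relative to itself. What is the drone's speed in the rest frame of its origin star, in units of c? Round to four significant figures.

0.9317c

In units of c, u = (u' + v)/(1 + u'v) with u' = 0.894 and v = 0.226.
Numerator: 0.894 + 0.226 = 1.12. Denominator: 1 + (0.894)(0.226) = 1.202044.
u = 1.12/1.202044 = 0.93175, so the speed is 0.9317c.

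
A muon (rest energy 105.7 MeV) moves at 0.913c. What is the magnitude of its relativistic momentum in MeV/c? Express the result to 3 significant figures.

γ = 1/√(1 − β²) = 1/√(1 − 0.833569) = 1/√0.166431 = 1/0.40796 = 2.4512.
Momentum: p = γβ·mc = 2.4512 × 0.913 × 105.7 MeV/c = 237 MeV/c.

237 MeV/c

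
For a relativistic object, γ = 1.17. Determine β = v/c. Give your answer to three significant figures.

0.519

β = √(1 − 1/γ²) = √(1 − 1/1.3689) = √0.269486 = 0.519.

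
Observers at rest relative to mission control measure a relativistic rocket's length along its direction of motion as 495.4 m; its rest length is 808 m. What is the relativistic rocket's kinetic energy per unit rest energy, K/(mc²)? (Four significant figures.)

0.6310

γ = L₀/L = 808/495.4 = 1.63101.
Since K = (γ−1)mc², K/(mc²) = 1.63101 − 1 = 0.6310.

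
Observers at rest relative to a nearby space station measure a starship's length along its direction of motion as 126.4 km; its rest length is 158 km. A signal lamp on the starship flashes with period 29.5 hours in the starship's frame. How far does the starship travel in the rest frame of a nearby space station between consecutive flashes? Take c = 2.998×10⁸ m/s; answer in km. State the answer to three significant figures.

Length contraction gives γ = L₀/L = 158/126.4 = 1.25.
β = √(1 − 1/γ²) = 0.6. Lab-frame period = γτ = 1.25×29.5 hours = 36.875 hours. Distance = βc × γτ = 0.6 × 2.998×10⁸ m/s × 132750 s = 2.3879×10^13 m = 2.39×10^10 km.

2.39×10^10 km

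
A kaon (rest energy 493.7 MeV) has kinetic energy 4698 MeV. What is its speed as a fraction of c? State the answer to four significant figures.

γ = 1 + K/(mc²) = 1 + 4698/493.7 = 10.516.
β = √(1 − 1/γ²) = √(1 − 0.00904272) = √0.99095728 = 0.9955.

0.9955c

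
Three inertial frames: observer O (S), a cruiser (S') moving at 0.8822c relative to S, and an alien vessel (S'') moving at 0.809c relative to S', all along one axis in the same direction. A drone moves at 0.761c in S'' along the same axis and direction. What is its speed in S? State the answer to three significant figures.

0.998c

First combine the drone and alien vessel (S''→S'): u₁ = (0.761 + 0.809)/(1 + 0.761×0.809) = 1.57/1.615649 = 0.97175.
Then combine with the cruiser (S'→S): u = (0.97175 + 0.8822)/(1 + 0.97175×0.8822) = 1.85395/1.85727785 = 0.99821.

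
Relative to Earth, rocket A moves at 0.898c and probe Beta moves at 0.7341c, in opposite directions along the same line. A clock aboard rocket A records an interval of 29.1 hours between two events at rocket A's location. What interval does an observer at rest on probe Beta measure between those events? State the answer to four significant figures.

161.6 hours

Speed of rocket A in probe Beta's frame: u = (v_A + v_B)/(1 + v_A v_B/c²) = (0.898 + 0.7341)/(1 + 0.898×0.7341) = 1.6321/1.6592218 = 0.98365; |u| = 0.98365c.
At |u| = 0.98365c, γ = (1 − 0.967567)^(−1/2) = 5.5527.
Rocket A's interval is proper; time dilation gives Δt_B = γΔτ = 5.5527 × 29.1 hours = 161.6 hours.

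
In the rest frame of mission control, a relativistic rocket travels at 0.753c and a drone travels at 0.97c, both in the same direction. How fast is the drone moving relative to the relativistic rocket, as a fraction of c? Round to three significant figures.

Transform to the relativistic rocket's frame: u' = (u − v)/(1 − uv/c²).
u' = (0.97 − 0.753)/(1 − 0.97×0.753) = 0.217/0.26959 = 0.80493.
Speed in the relativistic rocket's frame: 0.805c (in the same direction).

0.805c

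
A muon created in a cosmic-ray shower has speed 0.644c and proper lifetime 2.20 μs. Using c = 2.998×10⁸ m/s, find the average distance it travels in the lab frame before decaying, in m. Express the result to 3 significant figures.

With β = 0.644, γ = 1/√(1 − 0.644²) = 1/√0.585264 = 1.3071.
Lab-frame lifetime: Δt = γτ = 1.3071 × 2.20 μs = 2.8756 μs.
Distance: d = vΔt = 0.644 × 2.998×10⁸ m/s × 2.8756×10^-6 s = 555 m.

555 m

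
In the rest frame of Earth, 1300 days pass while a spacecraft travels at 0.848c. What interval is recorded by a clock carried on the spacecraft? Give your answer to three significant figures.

689 days

β² = 0.719104, so γ = 1/√0.280896 = 1.8868.
The moving clock records proper time: Δτ = Δt/γ = 1300/1.8868 = 689 days.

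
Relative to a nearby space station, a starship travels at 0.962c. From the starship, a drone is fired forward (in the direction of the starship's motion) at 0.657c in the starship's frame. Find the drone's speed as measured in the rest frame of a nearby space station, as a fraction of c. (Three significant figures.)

0.992c

Relativistic velocity addition: u = (u' + v)/(1 + u'v/c²), with u' = 0.657c and v = 0.962c.
Numerator: 0.657 + 0.962 = 1.619. Denominator: 1 + (0.657)(0.962) = 1.632034.
u = 1.619/1.632034 = 0.99201, so the speed is 0.992c.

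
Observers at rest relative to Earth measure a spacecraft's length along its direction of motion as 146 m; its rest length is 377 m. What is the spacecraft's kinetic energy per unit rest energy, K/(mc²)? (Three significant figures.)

1.58

From L = L₀/γ: γ = 377/146 = 2.58219.
K/(mc²) = γ − 1 = 2.58219 − 1 = 1.58.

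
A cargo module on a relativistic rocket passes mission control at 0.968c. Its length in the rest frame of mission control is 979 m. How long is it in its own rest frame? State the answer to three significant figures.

3900 m

With β = 0.968, γ = 1/√(1 − 0.968²) = 1/√0.062976 = 3.9849.
Proper length: L₀ = γ·L = 3.9849 × 979 = 3900 m.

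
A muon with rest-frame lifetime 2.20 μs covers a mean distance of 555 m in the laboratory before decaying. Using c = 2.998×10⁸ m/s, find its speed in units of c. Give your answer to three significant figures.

0.644c

Lab distance = (lab lifetime)·v = γτ·βc, so βγ = d/(cτ) = 555.0/(2.998×10⁸ × 2.200×10^-6) = 0.84147.
With βγ = 0.84147: γ² = 1 + (βγ)² = 1.708072, and β = (βγ)/γ = 0.84147/1.30693 = 0.644.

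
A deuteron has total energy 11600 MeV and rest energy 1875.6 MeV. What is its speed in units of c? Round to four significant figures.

γ = E/(mc²) = 11600/1875.6 = 6.1847.
β = √(1 − 1/γ²) = √(1 − 0.0261434) = √0.9738566 = 0.9868.

0.9868c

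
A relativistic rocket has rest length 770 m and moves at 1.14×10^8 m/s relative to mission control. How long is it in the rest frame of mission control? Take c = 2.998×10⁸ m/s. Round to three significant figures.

712 m

β = v/c = (1.14×10^8 m/s)/(2.998×10⁸ m/s) = 0.380254.
Lorentz factor: γ = (1 − 0.1445931)^(−1/2) = 1.0812.
Along the direction of motion the measured length is L₀/γ = 770/1.0812 = 712 m.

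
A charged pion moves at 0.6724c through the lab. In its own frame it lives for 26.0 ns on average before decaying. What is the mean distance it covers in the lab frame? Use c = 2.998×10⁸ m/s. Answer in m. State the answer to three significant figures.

Lorentz factor: γ = (1 − 0.45212176)^(−1/2) = 1.351.
Lab-frame lifetime: Δt = γτ = 1.351 × 26.0 ns = 35.126 ns.
Distance: d = vΔt = 0.6724 × 2.998×10⁸ m/s × 3.5126×10^-8 s = 7.08 m.

7.08 m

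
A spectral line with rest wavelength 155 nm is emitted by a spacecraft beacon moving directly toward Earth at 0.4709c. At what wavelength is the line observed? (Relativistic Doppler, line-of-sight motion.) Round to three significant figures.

93.0 nm

Relativistic Doppler for wavelength: λ_obs = λ_src · √((1−β)/(1+β)).
With β = 0.4709: factor = √(0.5291/1.4709) = 0.59976.
λ_obs = 155 × 0.59976 = 93.0 nm.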